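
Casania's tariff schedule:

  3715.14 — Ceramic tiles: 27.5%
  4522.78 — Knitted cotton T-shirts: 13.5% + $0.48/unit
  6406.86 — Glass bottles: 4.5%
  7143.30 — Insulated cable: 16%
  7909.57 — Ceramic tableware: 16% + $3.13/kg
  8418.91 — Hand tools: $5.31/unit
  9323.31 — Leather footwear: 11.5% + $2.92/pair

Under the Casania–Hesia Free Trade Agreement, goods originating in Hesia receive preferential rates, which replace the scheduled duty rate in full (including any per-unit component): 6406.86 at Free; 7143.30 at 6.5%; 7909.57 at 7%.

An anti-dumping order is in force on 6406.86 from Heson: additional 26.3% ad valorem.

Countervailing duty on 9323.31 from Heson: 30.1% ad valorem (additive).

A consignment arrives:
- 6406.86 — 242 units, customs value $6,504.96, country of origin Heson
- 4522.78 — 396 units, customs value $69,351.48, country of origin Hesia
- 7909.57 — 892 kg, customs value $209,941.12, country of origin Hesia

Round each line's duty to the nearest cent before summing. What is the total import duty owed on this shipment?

Line 1 (6406.86, Heson, 242 units, $6,504.96):
Base rate for 6406.86 is 4.5%.
6406.86 has an FTA preferential rate, but origin Heson is not Hesia; base rate stands.
Additional duty on 6406.86 from Heson: +26.3%. Applied ad valorem rate: 4.5% + 26.3% = 30.8%.
Duty = $6,504.96 × 30.8% = $2,003.53.
Line 2 (4522.78, Hesia, 396 units, $69,351.48):
Base rate for 4522.78 is 13.5% + $0.48/unit.
Origin Hesia is the FTA partner but 4522.78 is not on the preference list; base rate stands.
Duty = $69,351.48 × 13.5% + 396 × $0.48 = $9,552.53.
Line 3 (7909.57, Hesia, 892 kg, $209,941.12):
Base rate for 7909.57 is 16% + $3.13/kg.
Origin Hesia qualifies under the Casania–Hesia agreement and 7909.57 is covered: preferential rate 7% applies instead.
Duty = $209,941.12 × 7% = $14,695.88.
Total = $2,003.53 + $9,552.53 + $14,695.88 = $26,251.94.

$26,251.94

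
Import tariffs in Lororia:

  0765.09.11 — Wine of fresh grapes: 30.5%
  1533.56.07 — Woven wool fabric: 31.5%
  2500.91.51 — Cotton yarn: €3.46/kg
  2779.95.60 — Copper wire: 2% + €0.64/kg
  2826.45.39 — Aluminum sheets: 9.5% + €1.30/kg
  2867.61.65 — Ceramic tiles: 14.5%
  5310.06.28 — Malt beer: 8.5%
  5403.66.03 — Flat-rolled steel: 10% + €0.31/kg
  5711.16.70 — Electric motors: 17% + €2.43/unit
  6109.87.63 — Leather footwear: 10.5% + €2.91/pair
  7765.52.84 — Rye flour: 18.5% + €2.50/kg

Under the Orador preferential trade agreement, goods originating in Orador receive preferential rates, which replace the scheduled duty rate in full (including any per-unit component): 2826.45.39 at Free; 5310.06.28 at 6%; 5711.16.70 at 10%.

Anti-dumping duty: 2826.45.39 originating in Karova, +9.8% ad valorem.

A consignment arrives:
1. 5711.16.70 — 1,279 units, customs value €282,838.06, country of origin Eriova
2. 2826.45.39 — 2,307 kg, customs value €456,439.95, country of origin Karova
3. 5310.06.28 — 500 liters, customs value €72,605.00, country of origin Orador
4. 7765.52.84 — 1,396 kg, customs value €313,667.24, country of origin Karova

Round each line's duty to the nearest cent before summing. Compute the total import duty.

Line 1 (5711.16.70, Eriova, 1,279 units, €282,838.06):
Base rate for 5711.16.70 is 17% + €2.43/unit.
5711.16.70 has an FTA preferential rate, but origin Eriova is not Orador; base rate stands.
Duty = €282,838.06 × 17% + 1,279 × €2.43 = €51,190.44.
Line 2 (2826.45.39, Karova, 2,307 kg, €456,439.95):
Base rate for 2826.45.39 is 9.5% + €1.30/kg.
2826.45.39 has an FTA preferential rate, but origin Karova is not Orador; base rate stands.
Additional duty on 2826.45.39 from Karova: +9.8%. Applied ad valorem rate: 9.5% + 9.8% = 19.3%.
Duty = €456,439.95 × 19.3% + 2,307 × €1.30 = €91,092.01.
Line 3 (5310.06.28, Orador, 500 liters, €72,605.00):
Base rate for 5310.06.28 is 8.5%.
Origin Orador qualifies under the Lororia–Orador agreement and 5310.06.28 is covered: preferential rate 6% applies instead.
Duty = €72,605.00 × 6% = €4,356.30.
Line 4 (7765.52.84, Karova, 1,396 kg, €313,667.24):
Base rate for 7765.52.84 is 18.5% + €2.50/kg.
Duty = €313,667.24 × 18.5% + 1,396 × €2.50 = €61,518.44.
Total = €51,190.44 + €91,092.01 + €4,356.30 + €61,518.44 = €208,157.19.

€208,157.19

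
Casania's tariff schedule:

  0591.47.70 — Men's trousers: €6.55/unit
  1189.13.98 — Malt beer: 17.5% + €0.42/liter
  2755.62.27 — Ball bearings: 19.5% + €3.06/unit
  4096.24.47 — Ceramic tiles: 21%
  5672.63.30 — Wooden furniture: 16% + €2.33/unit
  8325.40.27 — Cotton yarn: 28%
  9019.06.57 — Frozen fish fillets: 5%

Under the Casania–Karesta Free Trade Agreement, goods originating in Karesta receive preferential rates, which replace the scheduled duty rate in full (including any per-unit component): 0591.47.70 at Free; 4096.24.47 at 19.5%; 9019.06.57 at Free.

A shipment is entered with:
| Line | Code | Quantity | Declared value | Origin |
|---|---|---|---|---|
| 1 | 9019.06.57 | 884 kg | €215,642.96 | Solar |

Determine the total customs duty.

€10,782.15

Line 1 (9019.06.57, Solar, 884 kg, €215,642.96):
Base rate for 9019.06.57 is 5%.
9019.06.57 has an FTA preferential rate, but origin Solar is not Karesta; base rate stands.
Duty = €215,642.96 × 5% = €10,782.15.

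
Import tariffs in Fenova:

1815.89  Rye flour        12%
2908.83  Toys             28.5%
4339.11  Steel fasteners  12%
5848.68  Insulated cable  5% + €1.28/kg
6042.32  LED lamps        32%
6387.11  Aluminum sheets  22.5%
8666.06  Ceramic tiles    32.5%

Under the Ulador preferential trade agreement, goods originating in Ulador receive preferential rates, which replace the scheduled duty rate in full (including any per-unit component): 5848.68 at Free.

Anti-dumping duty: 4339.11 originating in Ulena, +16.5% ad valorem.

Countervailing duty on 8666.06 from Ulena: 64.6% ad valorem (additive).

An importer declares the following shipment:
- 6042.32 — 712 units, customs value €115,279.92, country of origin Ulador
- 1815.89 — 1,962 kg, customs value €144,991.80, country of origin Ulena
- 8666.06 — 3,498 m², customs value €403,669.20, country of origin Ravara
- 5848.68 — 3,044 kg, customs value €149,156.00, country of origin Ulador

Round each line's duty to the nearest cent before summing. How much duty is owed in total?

Line 1 (6042.32, Ulador, 712 units, €115,279.92):
Base rate for 6042.32 is 32%.
Origin Ulador is the FTA partner but 6042.32 is not on the preference list; base rate stands.
Duty = €115,279.92 × 32% = €36,889.57.
Line 2 (1815.89, Ulena, 1,962 kg, €144,991.80):
Base rate for 1815.89 is 12%.
Duty = €144,991.80 × 12% = €17,399.02.
Line 3 (8666.06, Ravara, 3,498 m², €403,669.20):
Base rate for 8666.06 is 32.5%.
The additional-duty order on 8666.06 targets Ulena, not Ravara; it does not apply.
Duty = €403,669.20 × 32.5% = €131,192.49.
Line 4 (5848.68, Ulador, 3,044 kg, €149,156.00):
Base rate for 5848.68 is 5% + €1.28/kg.
Origin Ulador qualifies under the Fenova–Ulador agreement and 5848.68 is covered: preferential rate Free applies instead.
Duty = €149,156.00 × 0% = €0.00.
Total = €36,889.57 + €17,399.02 + €131,192.49 + €0.00 = €185,481.08.

€185,481.08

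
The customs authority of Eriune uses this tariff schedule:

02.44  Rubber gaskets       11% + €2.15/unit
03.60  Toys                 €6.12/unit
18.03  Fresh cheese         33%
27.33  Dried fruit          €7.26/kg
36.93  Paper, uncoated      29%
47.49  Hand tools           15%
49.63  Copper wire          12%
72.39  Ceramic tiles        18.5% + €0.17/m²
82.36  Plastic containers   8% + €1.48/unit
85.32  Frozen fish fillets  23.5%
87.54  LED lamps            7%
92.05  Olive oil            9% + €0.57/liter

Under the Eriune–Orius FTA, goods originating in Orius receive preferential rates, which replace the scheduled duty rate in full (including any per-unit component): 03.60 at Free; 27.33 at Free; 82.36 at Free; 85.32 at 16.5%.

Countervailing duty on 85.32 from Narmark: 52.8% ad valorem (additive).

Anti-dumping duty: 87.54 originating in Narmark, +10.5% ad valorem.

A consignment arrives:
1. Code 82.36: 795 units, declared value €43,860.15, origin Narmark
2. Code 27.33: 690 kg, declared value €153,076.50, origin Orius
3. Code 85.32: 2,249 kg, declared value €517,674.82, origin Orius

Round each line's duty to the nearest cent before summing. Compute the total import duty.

Line 1 (82.36, Narmark, 795 units, €43,860.15):
Base rate for 82.36 is 8% + €1.48/unit.
82.36 has an FTA preferential rate, but origin Narmark is not Orius; base rate stands.
Duty = €43,860.15 × 8% + 795 × €1.48 = €4,685.41.
Line 2 (27.33, Orius, 690 kg, €153,076.50):
Base rate for 27.33 is €7.26/kg.
Origin Orius qualifies under the Eriune–Orius agreement and 27.33 is covered: preferential rate Free applies instead.
Duty = €153,076.50 × 0% = €0.00.
Line 3 (85.32, Orius, 2,249 kg, €517,674.82):
Base rate for 85.32 is 23.5%.
Origin Orius qualifies under the Eriune–Orius agreement and 85.32 is covered: preferential rate 16.5% applies instead.
The additional-duty order on 85.32 targets Narmark, not Orius; it does not apply.
Duty = €517,674.82 × 16.5% = €85,416.35.
Total = €4,685.41 + €0.00 + €85,416.35 = €90,101.76.

€90,101.76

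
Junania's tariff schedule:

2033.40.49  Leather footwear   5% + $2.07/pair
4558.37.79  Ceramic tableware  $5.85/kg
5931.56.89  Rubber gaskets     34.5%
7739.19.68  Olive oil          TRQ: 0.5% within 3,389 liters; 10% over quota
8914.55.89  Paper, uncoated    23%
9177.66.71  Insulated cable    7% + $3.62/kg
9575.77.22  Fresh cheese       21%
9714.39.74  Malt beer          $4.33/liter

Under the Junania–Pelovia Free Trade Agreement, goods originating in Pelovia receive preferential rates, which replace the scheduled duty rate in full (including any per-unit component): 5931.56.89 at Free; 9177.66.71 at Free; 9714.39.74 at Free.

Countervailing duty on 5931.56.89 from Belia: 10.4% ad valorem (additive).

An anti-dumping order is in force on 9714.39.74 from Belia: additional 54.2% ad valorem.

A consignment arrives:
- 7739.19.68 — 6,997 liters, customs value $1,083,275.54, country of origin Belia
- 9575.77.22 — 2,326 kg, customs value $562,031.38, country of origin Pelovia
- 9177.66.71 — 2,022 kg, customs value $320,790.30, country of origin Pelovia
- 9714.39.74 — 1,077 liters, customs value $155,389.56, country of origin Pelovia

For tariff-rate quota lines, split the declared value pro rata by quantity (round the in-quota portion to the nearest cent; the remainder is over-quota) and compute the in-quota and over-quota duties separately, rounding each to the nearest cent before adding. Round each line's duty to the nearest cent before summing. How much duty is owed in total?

$176,509.07

Line 1 (7739.19.68, Belia, 6,997 liters, $1,083,275.54):
Code 7739.19.68 is under a tariff-rate quota (threshold 3,389 liters). In-quota: 3,389 liters at 0.5%; over-quota: 3,608 liters at 10%.
Pro-rata value split: in-quota = $1,083,275.54 × 3,389/6,997 = $524,684.98; over-quota = $1,083,275.54 − $524,684.98 = $558,590.56.
In-quota duty = $524,684.98 × 0.5% = $2,623.42. Over-quota duty = $558,590.56 × 10% = $55,859.06.
Line duty = $2,623.42 + $55,859.06 = $58,482.48.
Line 2 (9575.77.22, Pelovia, 2,326 kg, $562,031.38):
Base rate for 9575.77.22 is 21%.
Origin Pelovia is the FTA partner but 9575.77.22 is not on the preference list; base rate stands.
Duty = $562,031.38 × 21% = $118,026.59.
Line 3 (9177.66.71, Pelovia, 2,022 kg, $320,790.30):
Base rate for 9177.66.71 is 7% + $3.62/kg.
Origin Pelovia qualifies under the Junania–Pelovia agreement and 9177.66.71 is covered: preferential rate Free applies instead.
Duty = $320,790.30 × 0% = $0.00.
Line 4 (9714.39.74, Pelovia, 1,077 liters, $155,389.56):
Base rate for 9714.39.74 is $4.33/liter.
Origin Pelovia qualifies under the Junania–Pelovia agreement and 9714.39.74 is covered: preferential rate Free applies instead.
The additional-duty order on 9714.39.74 targets Belia, not Pelovia; it does not apply.
Duty = $155,389.56 × 0% = $0.00.
Total = $58,482.48 + $118,026.59 + $0.00 + $0.00 = $176,509.07.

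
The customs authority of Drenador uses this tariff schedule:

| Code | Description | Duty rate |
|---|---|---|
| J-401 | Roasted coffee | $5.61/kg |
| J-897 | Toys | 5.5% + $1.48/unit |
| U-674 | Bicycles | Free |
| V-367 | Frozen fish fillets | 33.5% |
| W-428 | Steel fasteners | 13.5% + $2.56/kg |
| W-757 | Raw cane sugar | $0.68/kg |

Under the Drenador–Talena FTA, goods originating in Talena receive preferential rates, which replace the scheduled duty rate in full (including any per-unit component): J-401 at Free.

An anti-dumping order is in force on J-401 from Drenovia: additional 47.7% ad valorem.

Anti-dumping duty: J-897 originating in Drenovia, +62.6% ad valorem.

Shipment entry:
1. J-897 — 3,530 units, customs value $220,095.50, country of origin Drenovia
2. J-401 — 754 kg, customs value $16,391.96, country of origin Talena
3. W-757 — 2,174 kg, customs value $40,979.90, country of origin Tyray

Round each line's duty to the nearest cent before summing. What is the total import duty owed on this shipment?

$156,587.76

Line 1 (J-897, Drenovia, 3,530 units, $220,095.50):
Base rate for J-897 is 5.5% + $1.48/unit.
Additional duty on J-897 from Drenovia: +62.6%. Applied ad valorem rate: 5.5% + 62.6% = 68.1%.
Duty = $220,095.50 × 68.1% + 3,530 × $1.48 = $155,109.44.
Line 2 (J-401, Talena, 754 kg, $16,391.96):
Base rate for J-401 is $5.61/kg.
Origin Talena qualifies under the Drenador–Talena agreement and J-401 is covered: preferential rate Free applies instead.
The additional-duty order on J-401 targets Drenovia, not Talena; it does not apply.
Duty = $16,391.96 × 0% = $0.00.
Line 3 (W-757, Tyray, 2,174 kg, $40,979.90):
Base rate for W-757 is $0.68/kg.
Duty = 2,174 × $0.68 = $1,478.32.
Total = $155,109.44 + $0.00 + $1,478.32 = $156,587.76.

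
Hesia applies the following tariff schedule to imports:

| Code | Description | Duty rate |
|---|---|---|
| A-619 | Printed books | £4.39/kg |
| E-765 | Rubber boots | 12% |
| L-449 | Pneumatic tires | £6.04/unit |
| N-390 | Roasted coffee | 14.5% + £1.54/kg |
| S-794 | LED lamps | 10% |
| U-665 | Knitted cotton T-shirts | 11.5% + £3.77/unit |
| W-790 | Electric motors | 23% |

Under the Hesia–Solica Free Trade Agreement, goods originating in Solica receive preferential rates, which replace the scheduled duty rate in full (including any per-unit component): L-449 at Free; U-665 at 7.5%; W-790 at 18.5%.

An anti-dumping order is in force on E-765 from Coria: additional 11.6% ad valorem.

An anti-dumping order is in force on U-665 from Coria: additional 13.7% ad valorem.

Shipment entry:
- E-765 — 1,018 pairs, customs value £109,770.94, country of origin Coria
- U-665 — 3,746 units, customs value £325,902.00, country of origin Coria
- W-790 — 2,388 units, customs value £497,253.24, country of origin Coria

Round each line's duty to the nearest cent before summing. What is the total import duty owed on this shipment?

£236,523.91

Line 1 (E-765, Coria, 1,018 pairs, £109,770.94):
Base rate for E-765 is 12%.
Additional duty on E-765 from Coria: +11.6%. Applied ad valorem rate: 12% + 11.6% = 23.6%.
Duty = £109,770.94 × 23.6% = £25,905.94.
Line 2 (U-665, Coria, 3,746 units, £325,902.00):
Base rate for U-665 is 11.5% + £3.77/unit.
U-665 has an FTA preferential rate, but origin Coria is not Solica; base rate stands.
Additional duty on U-665 from Coria: +13.7%. Applied ad valorem rate: 11.5% + 13.7% = 25.2%.
Duty = £325,902.00 × 25.2% + 3,746 × £3.77 = £96,249.72.
Line 3 (W-790, Coria, 2,388 units, £497,253.24):
Base rate for W-790 is 23%.
W-790 has an FTA preferential rate, but origin Coria is not Solica; base rate stands.
Duty = £497,253.24 × 23% = £114,368.25.
Total = £25,905.94 + £96,249.72 + £114,368.25 = £236,523.91.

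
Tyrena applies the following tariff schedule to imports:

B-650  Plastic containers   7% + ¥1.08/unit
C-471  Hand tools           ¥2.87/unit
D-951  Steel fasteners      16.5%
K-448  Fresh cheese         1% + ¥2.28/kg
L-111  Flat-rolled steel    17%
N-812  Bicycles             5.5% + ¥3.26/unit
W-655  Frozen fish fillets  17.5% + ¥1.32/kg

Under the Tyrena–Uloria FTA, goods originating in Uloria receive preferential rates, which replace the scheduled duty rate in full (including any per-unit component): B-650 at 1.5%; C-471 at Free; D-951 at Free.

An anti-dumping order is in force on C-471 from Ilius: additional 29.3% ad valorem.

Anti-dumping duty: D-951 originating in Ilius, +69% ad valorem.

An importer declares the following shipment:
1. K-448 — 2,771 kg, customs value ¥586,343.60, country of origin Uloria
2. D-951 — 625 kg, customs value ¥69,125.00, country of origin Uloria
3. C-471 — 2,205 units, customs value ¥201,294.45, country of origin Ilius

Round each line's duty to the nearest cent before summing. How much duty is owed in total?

Line 1 (K-448, Uloria, 2,771 kg, ¥586,343.60):
Base rate for K-448 is 1% + ¥2.28/kg.
Origin Uloria is the FTA partner but K-448 is not on the preference list; base rate stands.
Duty = ¥586,343.60 × 1% + 2,771 × ¥2.28 = ¥12,181.32.
Line 2 (D-951, Uloria, 625 kg, ¥69,125.00):
Base rate for D-951 is 16.5%.
Origin Uloria qualifies under the Tyrena–Uloria agreement and D-951 is covered: preferential rate Free applies instead.
The additional-duty order on D-951 targets Ilius, not Uloria; it does not apply.
Duty = ¥69,125.00 × 0% = ¥0.00.
Line 3 (C-471, Ilius, 2,205 units, ¥201,294.45):
Base rate for C-471 is ¥2.87/unit.
C-471 has an FTA preferential rate, but origin Ilius is not Uloria; base rate stands.
Additional duty on C-471 from Ilius: +29.3% ad valorem. Applied ad valorem rate = 29.3%.
Duty = ¥201,294.45 × 29.3% + 2,205 × ¥2.87 = ¥65,307.62.
Total = ¥12,181.32 + ¥0.00 + ¥65,307.62 = ¥77,488.94.

¥77,488.94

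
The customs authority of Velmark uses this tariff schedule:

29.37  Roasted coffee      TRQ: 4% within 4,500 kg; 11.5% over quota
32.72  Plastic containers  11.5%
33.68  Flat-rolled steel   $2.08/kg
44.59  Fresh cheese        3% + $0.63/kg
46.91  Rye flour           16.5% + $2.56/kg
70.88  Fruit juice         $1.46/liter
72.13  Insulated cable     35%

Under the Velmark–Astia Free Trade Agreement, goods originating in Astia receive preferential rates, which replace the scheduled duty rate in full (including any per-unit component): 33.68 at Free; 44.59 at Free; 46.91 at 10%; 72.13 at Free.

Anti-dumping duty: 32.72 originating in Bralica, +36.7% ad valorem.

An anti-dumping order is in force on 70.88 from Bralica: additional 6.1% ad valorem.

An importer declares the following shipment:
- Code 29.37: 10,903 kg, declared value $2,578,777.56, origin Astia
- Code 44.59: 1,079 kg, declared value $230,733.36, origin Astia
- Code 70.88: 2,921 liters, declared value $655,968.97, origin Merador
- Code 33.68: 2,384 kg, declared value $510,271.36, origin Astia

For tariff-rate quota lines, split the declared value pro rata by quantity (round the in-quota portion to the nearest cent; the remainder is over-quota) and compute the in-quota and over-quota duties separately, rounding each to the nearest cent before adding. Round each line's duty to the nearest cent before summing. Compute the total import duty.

$220,998.58

Line 1 (29.37, Astia, 10,903 kg, $2,578,777.56):
Code 29.37 is under a tariff-rate quota (threshold 4,500 kg). In-quota: 4,500 kg at 4%; over-quota: 6,403 kg at 11.5%.
Pro-rata value split: in-quota = $2,578,777.56 × 4,500/10,903 = $1,064,340.00; over-quota = $2,578,777.56 − $1,064,340.00 = $1,514,437.56.
In-quota duty = $1,064,340.00 × 4% = $42,573.60. Over-quota duty = $1,514,437.56 × 11.5% = $174,160.32.
Line duty = $42,573.60 + $174,160.32 = $216,733.92.
Line 2 (44.59, Astia, 1,079 kg, $230,733.36):
Base rate for 44.59 is 3% + $0.63/kg.
Origin Astia qualifies under the Velmark–Astia agreement and 44.59 is covered: preferential rate Free applies instead.
Duty = $230,733.36 × 0% = $0.00.
Line 3 (70.88, Merador, 2,921 liters, $655,968.97):
Base rate for 70.88 is $1.46/liter.
The additional-duty order on 70.88 targets Bralica, not Merador; it does not apply.
Duty = 2,921 × $1.46 = $4,264.66.
Line 4 (33.68, Astia, 2,384 kg, $510,271.36):
Base rate for 33.68 is $2.08/kg.
Origin Astia qualifies under the Velmark–Astia agreement and 33.68 is covered: preferential rate Free applies instead.
Duty = $510,271.36 × 0% = $0.00.
Total = $216,733.92 + $0.00 + $4,264.66 + $0.00 = $220,998.58.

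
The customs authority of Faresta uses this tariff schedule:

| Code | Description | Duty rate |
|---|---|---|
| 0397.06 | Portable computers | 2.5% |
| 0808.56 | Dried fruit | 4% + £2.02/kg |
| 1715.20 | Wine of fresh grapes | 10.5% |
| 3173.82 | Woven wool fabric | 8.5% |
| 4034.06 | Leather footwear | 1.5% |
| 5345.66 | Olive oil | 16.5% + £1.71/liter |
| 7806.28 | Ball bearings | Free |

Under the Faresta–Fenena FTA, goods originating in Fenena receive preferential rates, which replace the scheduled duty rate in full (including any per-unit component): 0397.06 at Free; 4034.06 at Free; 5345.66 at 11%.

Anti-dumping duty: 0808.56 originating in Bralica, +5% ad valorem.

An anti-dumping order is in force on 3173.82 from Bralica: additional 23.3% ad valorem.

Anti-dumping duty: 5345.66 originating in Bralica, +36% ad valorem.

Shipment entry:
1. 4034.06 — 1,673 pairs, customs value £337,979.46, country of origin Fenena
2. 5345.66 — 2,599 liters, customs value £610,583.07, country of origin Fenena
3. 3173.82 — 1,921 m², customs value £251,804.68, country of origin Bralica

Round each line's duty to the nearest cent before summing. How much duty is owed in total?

£147,238.03

Line 1 (4034.06, Fenena, 1,673 pairs, £337,979.46):
Base rate for 4034.06 is 1.5%.
Origin Fenena qualifies under the Faresta–Fenena agreement and 4034.06 is covered: preferential rate Free applies instead.
Duty = £337,979.46 × 0% = £0.00.
Line 2 (5345.66, Fenena, 2,599 liters, £610,583.07):
Base rate for 5345.66 is 16.5% + £1.71/liter.
Origin Fenena qualifies under the Faresta–Fenena agreement and 5345.66 is covered: preferential rate 11% applies instead.
The additional-duty order on 5345.66 targets Bralica, not Fenena; it does not apply.
Duty = £610,583.07 × 11% = £67,164.14.
Line 3 (3173.82, Bralica, 1,921 m², £251,804.68):
Base rate for 3173.82 is 8.5%.
Additional duty on 3173.82 from Bralica: +23.3%. Applied ad valorem rate: 8.5% + 23.3% = 31.8%.
Duty = £251,804.68 × 31.8% = £80,073.89.
Total = £0.00 + £67,164.14 + £80,073.89 = £147,238.03.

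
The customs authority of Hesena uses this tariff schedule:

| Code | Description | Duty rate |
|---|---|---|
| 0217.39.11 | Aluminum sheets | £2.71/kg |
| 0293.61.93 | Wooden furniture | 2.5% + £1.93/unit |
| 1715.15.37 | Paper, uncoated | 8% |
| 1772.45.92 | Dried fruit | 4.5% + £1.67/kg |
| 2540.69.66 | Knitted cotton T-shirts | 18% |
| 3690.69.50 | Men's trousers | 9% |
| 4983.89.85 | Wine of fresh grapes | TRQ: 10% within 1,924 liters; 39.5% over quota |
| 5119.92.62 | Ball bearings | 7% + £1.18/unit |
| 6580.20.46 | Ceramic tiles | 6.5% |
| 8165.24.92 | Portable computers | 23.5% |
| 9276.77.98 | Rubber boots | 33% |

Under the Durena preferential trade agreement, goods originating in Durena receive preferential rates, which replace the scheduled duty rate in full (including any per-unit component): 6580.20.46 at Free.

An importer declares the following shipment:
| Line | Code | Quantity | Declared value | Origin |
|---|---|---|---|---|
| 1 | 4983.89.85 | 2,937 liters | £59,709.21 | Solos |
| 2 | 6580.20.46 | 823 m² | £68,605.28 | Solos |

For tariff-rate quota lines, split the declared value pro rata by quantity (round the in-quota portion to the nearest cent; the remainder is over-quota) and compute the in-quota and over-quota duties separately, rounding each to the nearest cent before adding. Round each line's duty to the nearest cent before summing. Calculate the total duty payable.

Line 1 (4983.89.85, Solos, 2,937 liters, £59,709.21):
Code 4983.89.85 is under a tariff-rate quota (threshold 1,924 liters). In-quota: 1,924 liters at 10%; over-quota: 1,013 liters at 39.5%.
Pro-rata value split: in-quota = £59,709.21 × 1,924/2,937 = £39,114.92; over-quota = £59,709.21 − £39,114.92 = £20,594.29.
In-quota duty = £39,114.92 × 10% = £3,911.49. Over-quota duty = £20,594.29 × 39.5% = £8,134.74.
Line duty = £3,911.49 + £8,134.74 = £12,046.23.
Line 2 (6580.20.46, Solos, 823 m², £68,605.28):
Base rate for 6580.20.46 is 6.5%.
6580.20.46 has an FTA preferential rate, but origin Solos is not Durena; base rate stands.
Duty = £68,605.28 × 6.5% = £4,459.34.
Total = £12,046.23 + £4,459.34 = £16,505.57.

£16,505.57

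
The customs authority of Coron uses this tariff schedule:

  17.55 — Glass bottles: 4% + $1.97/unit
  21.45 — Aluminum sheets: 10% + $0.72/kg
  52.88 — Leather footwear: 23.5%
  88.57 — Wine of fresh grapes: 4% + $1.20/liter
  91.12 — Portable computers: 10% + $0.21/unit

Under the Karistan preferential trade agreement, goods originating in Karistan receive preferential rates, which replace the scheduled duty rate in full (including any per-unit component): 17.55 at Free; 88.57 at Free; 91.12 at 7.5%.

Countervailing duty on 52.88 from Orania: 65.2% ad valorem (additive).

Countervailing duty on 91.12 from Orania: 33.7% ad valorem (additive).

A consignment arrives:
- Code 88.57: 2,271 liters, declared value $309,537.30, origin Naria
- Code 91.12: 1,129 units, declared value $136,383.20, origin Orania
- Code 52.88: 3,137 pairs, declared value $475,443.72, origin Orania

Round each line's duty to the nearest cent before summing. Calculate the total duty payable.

$496,661.82

Line 1 (88.57, Naria, 2,271 liters, $309,537.30):
Base rate for 88.57 is 4% + $1.20/liter.
88.57 has an FTA preferential rate, but origin Naria is not Karistan; base rate stands.
Duty = $309,537.30 × 4% + 2,271 × $1.20 = $15,106.69.
Line 2 (91.12, Orania, 1,129 units, $136,383.20):
Base rate for 91.12 is 10% + $0.21/unit.
91.12 has an FTA preferential rate, but origin Orania is not Karistan; base rate stands.
Additional duty on 91.12 from Orania: +33.7%. Applied ad valorem rate: 10% + 33.7% = 43.7%.
Duty = $136,383.20 × 43.7% + 1,129 × $0.21 = $59,836.55.
Line 3 (52.88, Orania, 3,137 pairs, $475,443.72):
Base rate for 52.88 is 23.5%.
Additional duty on 52.88 from Orania: +65.2%. Applied ad valorem rate: 23.5% + 65.2% = 88.7%.
Duty = $475,443.72 × 88.7% = $421,718.58.
Total = $15,106.69 + $59,836.55 + $421,718.58 = $496,661.82.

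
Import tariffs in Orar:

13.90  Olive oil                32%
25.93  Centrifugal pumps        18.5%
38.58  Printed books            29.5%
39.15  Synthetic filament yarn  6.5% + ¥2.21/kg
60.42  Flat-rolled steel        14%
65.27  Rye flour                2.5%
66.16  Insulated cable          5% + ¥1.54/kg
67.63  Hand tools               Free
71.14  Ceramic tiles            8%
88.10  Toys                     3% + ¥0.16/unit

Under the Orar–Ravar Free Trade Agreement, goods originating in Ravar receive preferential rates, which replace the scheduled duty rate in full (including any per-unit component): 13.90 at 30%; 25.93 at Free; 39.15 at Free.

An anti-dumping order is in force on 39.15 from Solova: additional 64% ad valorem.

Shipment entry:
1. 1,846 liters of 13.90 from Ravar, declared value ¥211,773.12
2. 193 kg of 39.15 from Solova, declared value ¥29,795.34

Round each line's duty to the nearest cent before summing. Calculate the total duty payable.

¥84,964.18

Line 1 (13.90, Ravar, 1,846 liters, ¥211,773.12):
Base rate for 13.90 is 32%.
Origin Ravar qualifies under the Orar–Ravar agreement and 13.90 is covered: preferential rate 30% applies instead.
Duty = ¥211,773.12 × 30% = ¥63,531.94.
Line 2 (39.15, Solova, 193 kg, ¥29,795.34):
Base rate for 39.15 is 6.5% + ¥2.21/kg.
39.15 has an FTA preferential rate, but origin Solova is not Ravar; base rate stands.
Additional duty on 39.15 from Solova: +64%. Applied ad valorem rate: 6.5% + 64% = 70.5%.
Duty = ¥29,795.34 × 70.5% + 193 × ¥2.21 = ¥21,432.24.
Total = ¥63,531.94 + ¥21,432.24 = ¥84,964.18.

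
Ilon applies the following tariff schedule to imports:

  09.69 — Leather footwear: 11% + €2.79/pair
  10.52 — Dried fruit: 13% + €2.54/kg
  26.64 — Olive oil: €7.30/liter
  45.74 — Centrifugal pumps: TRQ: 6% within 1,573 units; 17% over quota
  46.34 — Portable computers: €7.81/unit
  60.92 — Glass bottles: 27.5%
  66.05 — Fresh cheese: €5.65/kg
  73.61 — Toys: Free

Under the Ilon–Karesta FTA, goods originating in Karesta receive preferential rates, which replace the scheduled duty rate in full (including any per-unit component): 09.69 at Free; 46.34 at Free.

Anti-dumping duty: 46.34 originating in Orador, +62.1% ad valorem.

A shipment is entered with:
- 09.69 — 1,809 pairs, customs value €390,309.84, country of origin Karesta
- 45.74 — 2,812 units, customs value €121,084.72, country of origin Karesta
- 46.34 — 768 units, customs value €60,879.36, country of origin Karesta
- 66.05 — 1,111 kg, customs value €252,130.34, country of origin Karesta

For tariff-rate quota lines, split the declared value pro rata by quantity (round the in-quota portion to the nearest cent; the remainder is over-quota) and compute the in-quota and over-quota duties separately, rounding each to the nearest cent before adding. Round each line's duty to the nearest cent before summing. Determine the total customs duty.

Line 1 (09.69, Karesta, 1,809 pairs, €390,309.84):
Base rate for 09.69 is 11% + €2.79/pair.
Origin Karesta qualifies under the Ilon–Karesta agreement and 09.69 is covered: preferential rate Free applies instead.
Duty = €390,309.84 × 0% = €0.00.
Line 2 (45.74, Karesta, 2,812 units, €121,084.72):
Code 45.74 is under a tariff-rate quota (threshold 1,573 units). In-quota: 1,573 units at 6%; over-quota: 1,239 units at 17%.
Pro-rata value split: in-quota = €121,084.72 × 1,573/2,812 = €67,733.38; over-quota = €121,084.72 − €67,733.38 = €53,351.34.
In-quota duty = €67,733.38 × 6% = €4,064.00. Over-quota duty = €53,351.34 × 17% = €9,069.73.
Line duty = €4,064.00 + €9,069.73 = €13,133.73.
Line 3 (46.34, Karesta, 768 units, €60,879.36):
Base rate for 46.34 is €7.81/unit.
Origin Karesta qualifies under the Ilon–Karesta agreement and 46.34 is covered: preferential rate Free applies instead.
The additional-duty order on 46.34 targets Orador, not Karesta; it does not apply.
Duty = €60,879.36 × 0% = €0.00.
Line 4 (66.05, Karesta, 1,111 kg, €252,130.34):
Base rate for 66.05 is €5.65/kg.
Origin Karesta is the FTA partner but 66.05 is not on the preference list; base rate stands.
Duty = 1,111 × €5.65 = €6,277.15.
Total = €0.00 + €13,133.73 + €0.00 + €6,277.15 = €19,410.88.

€19,410.88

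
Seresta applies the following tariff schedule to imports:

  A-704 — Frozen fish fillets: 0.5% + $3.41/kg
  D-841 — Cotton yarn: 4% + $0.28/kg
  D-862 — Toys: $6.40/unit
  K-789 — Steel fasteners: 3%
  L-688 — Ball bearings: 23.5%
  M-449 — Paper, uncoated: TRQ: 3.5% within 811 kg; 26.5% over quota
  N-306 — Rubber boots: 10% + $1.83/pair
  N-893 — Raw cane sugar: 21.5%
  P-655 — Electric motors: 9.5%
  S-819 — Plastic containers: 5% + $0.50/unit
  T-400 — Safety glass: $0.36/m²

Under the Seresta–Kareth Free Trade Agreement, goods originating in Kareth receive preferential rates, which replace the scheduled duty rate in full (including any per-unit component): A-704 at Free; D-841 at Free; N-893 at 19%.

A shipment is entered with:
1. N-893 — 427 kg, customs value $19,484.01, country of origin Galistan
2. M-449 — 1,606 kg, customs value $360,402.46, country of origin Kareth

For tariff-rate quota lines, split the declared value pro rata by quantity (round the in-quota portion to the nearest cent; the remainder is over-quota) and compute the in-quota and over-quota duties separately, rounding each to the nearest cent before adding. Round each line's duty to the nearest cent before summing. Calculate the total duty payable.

Line 1 (N-893, Galistan, 427 kg, $19,484.01):
Base rate for N-893 is 21.5%.
N-893 has an FTA preferential rate, but origin Galistan is not Kareth; base rate stands.
Duty = $19,484.01 × 21.5% = $4,189.06.
Line 2 (M-449, Kareth, 1,606 kg, $360,402.46):
Code M-449 is under a tariff-rate quota (threshold 811 kg). In-quota: 811 kg at 3.5%; over-quota: 795 kg at 26.5%.
Pro-rata value split: in-quota = $360,402.46 × 811/1,606 = $181,996.51; over-quota = $360,402.46 − $181,996.51 = $178,405.95.
In-quota duty = $181,996.51 × 3.5% = $6,369.88. Over-quota duty = $178,405.95 × 26.5% = $47,277.58.
Line duty = $6,369.88 + $47,277.58 = $53,647.46.
Total = $4,189.06 + $53,647.46 = $57,836.52.

$57,836.52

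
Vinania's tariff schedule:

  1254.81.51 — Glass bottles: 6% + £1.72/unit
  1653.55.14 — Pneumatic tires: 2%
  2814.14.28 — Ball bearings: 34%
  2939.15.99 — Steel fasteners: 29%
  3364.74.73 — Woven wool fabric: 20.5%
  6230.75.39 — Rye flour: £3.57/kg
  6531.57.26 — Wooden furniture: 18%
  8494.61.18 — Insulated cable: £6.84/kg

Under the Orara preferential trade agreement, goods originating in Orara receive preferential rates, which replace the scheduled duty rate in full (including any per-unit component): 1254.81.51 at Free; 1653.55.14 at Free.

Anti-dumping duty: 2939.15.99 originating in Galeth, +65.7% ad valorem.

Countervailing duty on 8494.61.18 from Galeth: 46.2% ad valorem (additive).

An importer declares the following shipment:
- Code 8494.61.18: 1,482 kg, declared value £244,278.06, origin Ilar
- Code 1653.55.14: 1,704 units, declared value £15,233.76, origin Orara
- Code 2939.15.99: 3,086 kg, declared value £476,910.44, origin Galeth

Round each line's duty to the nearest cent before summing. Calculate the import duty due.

£461,771.07

Line 1 (8494.61.18, Ilar, 1,482 kg, £244,278.06):
Base rate for 8494.61.18 is £6.84/kg.
The additional-duty order on 8494.61.18 targets Galeth, not Ilar; it does not apply.
Duty = 1,482 × £6.84 = £10,136.88.
Line 2 (1653.55.14, Orara, 1,704 units, £15,233.76):
Base rate for 1653.55.14 is 2%.
Origin Orara qualifies under the Vinania–Orara agreement and 1653.55.14 is covered: preferential rate Free applies instead.
Duty = £15,233.76 × 0% = £0.00.
Line 3 (2939.15.99, Galeth, 3,086 kg, £476,910.44):
Base rate for 2939.15.99 is 29%.
Additional duty on 2939.15.99 from Galeth: +65.7%. Applied ad valorem rate: 29% + 65.7% = 94.7%.
Duty = £476,910.44 × 94.7% = £451,634.19.
Total = £10,136.88 + £0.00 + £451,634.19 = £461,771.07.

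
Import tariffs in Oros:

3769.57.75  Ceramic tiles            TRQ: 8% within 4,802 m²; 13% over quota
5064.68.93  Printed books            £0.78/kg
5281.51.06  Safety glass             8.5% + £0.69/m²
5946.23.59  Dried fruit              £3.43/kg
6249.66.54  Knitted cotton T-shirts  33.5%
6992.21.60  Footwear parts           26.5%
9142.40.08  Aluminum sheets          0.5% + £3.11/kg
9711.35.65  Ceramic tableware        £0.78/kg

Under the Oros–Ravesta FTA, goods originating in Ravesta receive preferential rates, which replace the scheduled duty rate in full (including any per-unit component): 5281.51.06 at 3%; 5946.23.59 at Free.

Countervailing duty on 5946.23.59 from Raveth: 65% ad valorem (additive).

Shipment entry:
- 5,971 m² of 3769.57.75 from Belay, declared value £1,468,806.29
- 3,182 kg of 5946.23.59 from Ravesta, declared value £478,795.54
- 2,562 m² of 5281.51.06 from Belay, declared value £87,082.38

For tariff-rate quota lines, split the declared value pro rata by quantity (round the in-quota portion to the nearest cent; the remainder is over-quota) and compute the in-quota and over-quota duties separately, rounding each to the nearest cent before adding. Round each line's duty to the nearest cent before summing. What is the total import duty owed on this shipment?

Line 1 (3769.57.75, Belay, 5,971 m², £1,468,806.29):
Code 3769.57.75 is under a tariff-rate quota (threshold 4,802 m²). In-quota: 4,802 m² at 8%; over-quota: 1,169 m² at 13%.
Pro-rata value split: in-quota = £1,468,806.29 × 4,802/5,971 = £1,181,243.98; over-quota = £1,468,806.29 − £1,181,243.98 = £287,562.31.
In-quota duty = £1,181,243.98 × 8% = £94,499.52. Over-quota duty = £287,562.31 × 13% = £37,383.10.
Line duty = £94,499.52 + £37,383.10 = £131,882.62.
Line 2 (5946.23.59, Ravesta, 3,182 kg, £478,795.54):
Base rate for 5946.23.59 is £3.43/kg.
Origin Ravesta qualifies under the Oros–Ravesta agreement and 5946.23.59 is covered: preferential rate Free applies instead.
The additional-duty order on 5946.23.59 targets Raveth, not Ravesta; it does not apply.
Duty = £478,795.54 × 0% = £0.00.
Line 3 (5281.51.06, Belay, 2,562 m², £87,082.38):
Base rate for 5281.51.06 is 8.5% + £0.69/m².
5281.51.06 has an FTA preferential rate, but origin Belay is not Ravesta; base rate stands.
Duty = £87,082.38 × 8.5% + 2,562 × £0.69 = £9,169.78.
Total = £131,882.62 + £0.00 + £9,169.78 = £141,052.40.

£141,052.40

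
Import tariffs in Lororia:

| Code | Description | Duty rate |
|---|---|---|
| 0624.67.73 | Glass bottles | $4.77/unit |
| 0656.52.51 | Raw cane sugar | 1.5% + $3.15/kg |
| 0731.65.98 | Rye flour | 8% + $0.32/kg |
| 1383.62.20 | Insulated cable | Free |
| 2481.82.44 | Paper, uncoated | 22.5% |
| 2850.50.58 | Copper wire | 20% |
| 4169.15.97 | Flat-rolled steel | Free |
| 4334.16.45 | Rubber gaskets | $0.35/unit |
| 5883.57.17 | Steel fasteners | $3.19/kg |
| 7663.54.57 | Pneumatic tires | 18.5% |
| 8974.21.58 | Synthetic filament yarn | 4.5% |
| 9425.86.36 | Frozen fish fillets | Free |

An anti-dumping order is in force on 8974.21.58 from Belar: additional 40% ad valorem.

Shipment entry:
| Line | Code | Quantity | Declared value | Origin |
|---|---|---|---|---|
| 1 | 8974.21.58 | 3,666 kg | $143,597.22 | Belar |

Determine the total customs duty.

Line 1 (8974.21.58, Belar, 3,666 kg, $143,597.22):
Base rate for 8974.21.58 is 4.5%.
Additional duty on 8974.21.58 from Belar: +40%. Applied ad valorem rate: 4.5% + 40% = 44.5%.
Duty = $143,597.22 × 44.5% = $63,900.76.

$63,900.76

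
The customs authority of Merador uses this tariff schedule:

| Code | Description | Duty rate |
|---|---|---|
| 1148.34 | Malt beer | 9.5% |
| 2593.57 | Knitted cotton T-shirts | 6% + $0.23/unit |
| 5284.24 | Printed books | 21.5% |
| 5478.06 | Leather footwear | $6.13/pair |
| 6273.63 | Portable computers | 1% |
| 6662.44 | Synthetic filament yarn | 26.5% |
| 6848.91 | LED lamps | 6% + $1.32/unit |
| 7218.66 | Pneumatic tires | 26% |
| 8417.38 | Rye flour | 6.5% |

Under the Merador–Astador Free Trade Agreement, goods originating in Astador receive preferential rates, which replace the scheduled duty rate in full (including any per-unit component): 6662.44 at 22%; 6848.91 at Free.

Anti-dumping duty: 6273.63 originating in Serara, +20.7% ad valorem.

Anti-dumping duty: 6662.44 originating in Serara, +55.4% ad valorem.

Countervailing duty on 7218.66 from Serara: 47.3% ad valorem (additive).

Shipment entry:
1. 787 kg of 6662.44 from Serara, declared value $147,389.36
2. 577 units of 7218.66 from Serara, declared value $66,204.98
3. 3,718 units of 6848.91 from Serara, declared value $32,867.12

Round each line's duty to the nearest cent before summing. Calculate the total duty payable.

$176,119.93

Line 1 (6662.44, Serara, 787 kg, $147,389.36):
Base rate for 6662.44 is 26.5%.
6662.44 has an FTA preferential rate, but origin Serara is not Astador; base rate stands.
Additional duty on 6662.44 from Serara: +55.4%. Applied ad valorem rate: 26.5% + 55.4% = 81.9%.
Duty = $147,389.36 × 81.9% = $120,711.89.
Line 2 (7218.66, Serara, 577 units, $66,204.98):
Base rate for 7218.66 is 26%.
Additional duty on 7218.66 from Serara: +47.3%. Applied ad valorem rate: 26% + 47.3% = 73.3%.
Duty = $66,204.98 × 73.3% = $48,528.25.
Line 3 (6848.91, Serara, 3,718 units, $32,867.12):
Base rate for 6848.91 is 6% + $1.32/unit.
6848.91 has an FTA preferential rate, but origin Serara is not Astador; base rate stands.
Duty = $32,867.12 × 6% + 3,718 × $1.32 = $6,879.79.
Total = $120,711.89 + $48,528.25 + $6,879.79 = $176,119.93.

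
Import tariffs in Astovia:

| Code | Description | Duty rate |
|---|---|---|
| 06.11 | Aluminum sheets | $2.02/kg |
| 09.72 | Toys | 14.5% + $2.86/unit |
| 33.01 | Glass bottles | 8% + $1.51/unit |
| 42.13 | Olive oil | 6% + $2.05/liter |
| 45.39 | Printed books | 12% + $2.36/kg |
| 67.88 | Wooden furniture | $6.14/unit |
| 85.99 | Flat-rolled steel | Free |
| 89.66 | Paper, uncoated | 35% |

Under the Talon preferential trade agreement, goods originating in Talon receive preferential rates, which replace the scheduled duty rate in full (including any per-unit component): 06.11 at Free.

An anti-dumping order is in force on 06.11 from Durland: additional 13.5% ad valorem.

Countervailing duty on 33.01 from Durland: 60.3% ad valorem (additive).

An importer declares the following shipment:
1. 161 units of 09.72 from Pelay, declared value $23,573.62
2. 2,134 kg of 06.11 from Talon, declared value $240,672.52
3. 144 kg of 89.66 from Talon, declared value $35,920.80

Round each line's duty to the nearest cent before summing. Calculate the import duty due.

$16,450.91

Line 1 (09.72, Pelay, 161 units, $23,573.62):
Base rate for 09.72 is 14.5% + $2.86/unit.
Duty = $23,573.62 × 14.5% + 161 × $2.86 = $3,878.63.
Line 2 (06.11, Talon, 2,134 kg, $240,672.52):
Base rate for 06.11 is $2.02/kg.
Origin Talon qualifies under the Astovia–Talon agreement and 06.11 is covered: preferential rate Free applies instead.
The additional-duty order on 06.11 targets Durland, not Talon; it does not apply.
Duty = $240,672.52 × 0% = $0.00.
Line 3 (89.66, Talon, 144 kg, $35,920.80):
Base rate for 89.66 is 35%.
Origin Talon is the FTA partner but 89.66 is not on the preference list; base rate stands.
Duty = $35,920.80 × 35% = $12,572.28.
Total = $3,878.63 + $0.00 + $12,572.28 = $16,450.91.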